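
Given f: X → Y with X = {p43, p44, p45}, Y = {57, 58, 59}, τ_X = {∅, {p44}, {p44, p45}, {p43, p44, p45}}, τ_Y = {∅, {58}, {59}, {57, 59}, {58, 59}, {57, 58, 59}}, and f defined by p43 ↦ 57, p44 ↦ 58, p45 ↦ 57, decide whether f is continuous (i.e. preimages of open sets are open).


f is NOT continuous.

Compute f^{-1}(U) for each U ∈ τ_Y:
  U = ∅: f^{-1}(U) = ∅ ∈ τ_X ✓.
  U = {58}: f^{-1}(U) = {p44} ∈ τ_X ✓.
  U = {59}: f^{-1}(U) = ∅ ∈ τ_X ✓.
  U = {57, 59}: f^{-1}(U) = {p43, p45} ∉ τ_X ✗.
  U = {58, 59}: f^{-1}(U) = {p44} ∈ τ_X ✓.
  U = {57, 58, 59}: f^{-1}(U) = {p43, p44, p45} ∈ τ_X ✓.
Found U = {57, 59} with f^{-1}(U) = {p43, p45} not in τ_X. Therefore f is NOT continuous.


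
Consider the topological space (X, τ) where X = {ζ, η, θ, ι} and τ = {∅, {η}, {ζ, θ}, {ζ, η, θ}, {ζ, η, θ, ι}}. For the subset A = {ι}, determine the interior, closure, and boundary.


int(A) = ∅, cl(A) = {ι}, ∂A = {ι}.

Closed sets in (X, τ) are complements of opens:
  closed(X, τ) = {∅, {ι}, {η, ι}, {ζ, θ, ι}, {ζ, η, θ, ι}}.
int(A) = ⋃ {U ∈ τ : U ⊆ A}. Opens contained in A: ∅.
Taking the union of these: int(A) = ∅.
cl(A) = ⋂ {C closed : A ⊆ C}. Closed sets containing A: {ι}, {η, ι}, {ζ, θ, ι}, {ζ, η, θ, ι}.
Intersecting these: cl(A) = {ι}.
∂A = cl(A) ∖ int(A) = {ι} ∖ ∅ = {ι}.


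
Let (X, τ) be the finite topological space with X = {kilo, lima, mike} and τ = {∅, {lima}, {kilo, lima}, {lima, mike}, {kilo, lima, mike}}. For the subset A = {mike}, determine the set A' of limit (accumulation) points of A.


A' = ∅

For each x ∈ X, list the open sets U ∈ τ with x ∈ U, then check whether U ∩ (A ∖ {x}) ≠ ∅ for every such U.
  x = kilo: open {kilo, lima} ∋ x has {kilo, lima} ∩ (A ∖ {kilo}) = ∅, so x is NOT a limit point.
  x = lima: open {lima} ∋ x has {lima} ∩ (A ∖ {lima}) = ∅, so x is NOT a limit point.
  x = mike: open {lima, mike} ∋ x has {lima, mike} ∩ (A ∖ {mike}) = ∅, so x is NOT a limit point.
Collecting: A' = ∅.


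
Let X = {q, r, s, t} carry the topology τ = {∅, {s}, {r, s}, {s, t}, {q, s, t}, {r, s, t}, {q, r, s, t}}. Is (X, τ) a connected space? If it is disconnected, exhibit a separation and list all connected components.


(X, τ) is connected.

Find clopen sets (U ∈ τ with X ∖ U ∈ τ):
  U = ∅, X ∖ U = {q, r, s, t} — both open, so U is clopen.
  U = {q, r, s, t}, X ∖ U = ∅ — both open, so U is clopen.
Only trivial clopens (∅ and X) exist, so (X, τ) is connected.
Compute connected components by grouping points that agree on all clopens:
  component: {q, r, s, t}


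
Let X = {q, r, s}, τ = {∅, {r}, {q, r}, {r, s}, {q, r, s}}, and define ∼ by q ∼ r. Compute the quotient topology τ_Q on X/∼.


X/∼ = {[q=r], [s]}; |τ_Q| = 3.

Equivalence classes: [q=r], [s].
Quotient map π: X → X/∼ sends q ↦ [q=r], r ↦ [q=r], s ↦ [s].
For each subset V ⊆ X/∼, compute π^{-1}(V) ⊆ X and check whether π^{-1}(V) ∈ τ. V is open in τ_Q iff π^{-1}(V) ∈ τ.
  V = {}: π^{-1}(V) = ∅ ∈ τ ✓.
  V = {[q=r]}: π^{-1}(V) = {q, r} ∈ τ ✓.
  V = {[s]}: π^{-1}(V) = {s} ∉ τ ✗.
  V = {[q=r], [s]}: π^{-1}(V) = {q, r, s} ∈ τ ✓.
Open sets in the quotient: τ_Q = {{}, {[q=r]}, {[q=r], [s]}} (3 elements).


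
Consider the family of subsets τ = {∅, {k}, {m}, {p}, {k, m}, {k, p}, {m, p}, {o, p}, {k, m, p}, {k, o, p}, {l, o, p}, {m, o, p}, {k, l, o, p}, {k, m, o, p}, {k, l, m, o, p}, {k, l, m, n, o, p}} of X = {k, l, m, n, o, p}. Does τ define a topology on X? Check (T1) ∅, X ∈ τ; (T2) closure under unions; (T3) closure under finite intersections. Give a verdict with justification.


τ is NOT a topology on X.

Axiom (T1): ∅ ∈ τ? Yes; X ∈ τ? Yes.
Axiom (T2/T3): check pairwise unions and intersections of members of τ.
Counterexample for (T2): {m} ∪ {l, o, p} = {l, m, o, p} ∉ τ. Therefore τ is NOT a topology.


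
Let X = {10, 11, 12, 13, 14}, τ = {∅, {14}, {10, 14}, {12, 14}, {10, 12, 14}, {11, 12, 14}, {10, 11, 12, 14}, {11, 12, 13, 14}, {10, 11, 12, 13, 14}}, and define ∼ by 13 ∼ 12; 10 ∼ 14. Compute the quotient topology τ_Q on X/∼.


X/∼ = {[10=14], [11], [12=13]}; |τ_Q| = 3.

Equivalence classes: [10=14], [11], [12=13].
Quotient map π: X → X/∼ sends 10 ↦ [10=14], 11 ↦ [11], 12 ↦ [12=13], 13 ↦ [12=13], 14 ↦ [10=14].
For each subset V ⊆ X/∼, compute π^{-1}(V) ⊆ X and check whether π^{-1}(V) ∈ τ. V is open in τ_Q iff π^{-1}(V) ∈ τ.
  V = {}: π^{-1}(V) = ∅ ∈ τ ✓.
  V = {[10=14]}: π^{-1}(V) = {10, 14} ∈ τ ✓.
  V = {[11]}: π^{-1}(V) = {11} ∉ τ ✗.
  V = {[10=14], [11]}: π^{-1}(V) = {10, 11, 14} ∉ τ ✗.
  V = {[12=13]}: π^{-1}(V) = {12, 13} ∉ τ ✗.
  V = {[10=14], [12=13]}: π^{-1}(V) = {10, 12, 13, 14} ∉ τ ✗.
  V = {[11], [12=13]}: π^{-1}(V) = {11, 12, 13} ∉ τ ✗.
  V = {[10=14], [11], [12=13]}: π^{-1}(V) = {10, 11, 12, 13, 14} ∈ τ ✓.
Open sets in the quotient: τ_Q = {{}, {[10=14]}, {[10=14], [11], [12=13]}} (3 elements).


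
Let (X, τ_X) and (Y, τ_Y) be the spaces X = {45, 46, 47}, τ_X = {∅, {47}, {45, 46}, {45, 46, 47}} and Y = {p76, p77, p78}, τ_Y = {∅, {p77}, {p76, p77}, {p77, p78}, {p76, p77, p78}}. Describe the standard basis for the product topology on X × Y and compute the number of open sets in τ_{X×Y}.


Basis B = {∅ × ∅, {47} × {p77}, {45, 46} × {p77}, {47} × {p76, p77}, {47} × {p77, p78}, {45, 46, 47} × {p77}, {47} × {p76, p77, p78}, {45, 46} × {p76, p77}, {45, 46} × {p77, p78}, {45, 46} × {p76, p77, p78}, {45, 46, 47} × {p76, p77}, {45, 46, 47} × {p77, p78}, {45, 46, 47} × {p76, p77, p78}}; |τ_{X×Y}| = 25.

Enumerate products U × V with U ∈ τ_X, V ∈ τ_Y (deduplicated):
  ∅ × ∅ = {} (∅)
  {47} × {p77} = {(47,p77)}
  {45, 46} × {p77} = {(45,p77), (46,p77)}
  {47} × {p76, p77} = {(47,p76), (47,p77)}
  {47} × {p77, p78} = {(47,p77), (47,p78)}
  {45, 46, 47} × {p77} = {(45,p77), (46,p77), (47,p77)}
  {47} × {p76, p77, p78} = {(47,p76), (47,p77), (47,p78)}
  {45, 46} × {p76, p77} = {(45,p76), (45,p77), (46,p76), (46,p77)}
  {45, 46} × {p77, p78} = {(45,p77), (45,p78), (46,p77), (46,p78)}
  {45, 46} × {p76, p77, p78} = {(45,p76), (45,p77), (45,p78), (46,p76), (46,p77), (46,p78)}
  {45, 46, 47} × {p76, p77} = {(45,p76), (45,p77), (46,p76), (46,p77), (47,p76), (47,p77)}
  {45, 46, 47} × {p77, p78} = {(45,p77), (45,p78), (46,p77), (46,p78), (47,p77), (47,p78)}
  {45, 46, 47} × {p76, p77, p78} = {(45,p76), (45,p77), (45,p78), (46,p76), (46,p77), (46,p78), (47,p76), (47,p77), (47,p78)}
These 13 distinct sets form the basis B.
Close under arbitrary unions to get τ_{X×Y}; counting gives |τ_{X×Y}| = 25.


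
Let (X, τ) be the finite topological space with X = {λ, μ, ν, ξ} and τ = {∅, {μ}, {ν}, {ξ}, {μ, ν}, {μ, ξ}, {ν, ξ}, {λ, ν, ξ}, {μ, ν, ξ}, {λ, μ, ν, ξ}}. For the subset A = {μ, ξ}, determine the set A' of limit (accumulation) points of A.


A' = {λ}

For each x ∈ X, list the open sets U ∈ τ with x ∈ U, then check whether U ∩ (A ∖ {x}) ≠ ∅ for every such U.
  x = λ: opens ∋ x are {λ, ν, ξ}, {λ, μ, ν, ξ}; each meets A ∖ {λ}, so x IS a limit point.
  x = μ: open {μ} ∋ x has {μ} ∩ (A ∖ {μ}) = ∅, so x is NOT a limit point.
  x = ν: open {ν} ∋ x has {ν} ∩ (A ∖ {ν}) = ∅, so x is NOT a limit point.
  x = ξ: open {ξ} ∋ x has {ξ} ∩ (A ∖ {ξ}) = ∅, so x is NOT a limit point.
Collecting: A' = {λ}.


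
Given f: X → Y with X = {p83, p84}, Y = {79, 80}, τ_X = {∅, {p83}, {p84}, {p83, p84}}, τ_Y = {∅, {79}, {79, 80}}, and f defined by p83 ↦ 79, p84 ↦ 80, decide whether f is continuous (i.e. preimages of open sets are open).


f IS continuous.

Compute f^{-1}(U) for each U ∈ τ_Y:
  U = ∅: f^{-1}(U) = ∅ ∈ τ_X ✓.
  U = {79}: f^{-1}(U) = {p83} ∈ τ_X ✓.
  U = {79, 80}: f^{-1}(U) = {p83, p84} ∈ τ_X ✓.
Every preimage lies in τ_X, so f IS continuous.


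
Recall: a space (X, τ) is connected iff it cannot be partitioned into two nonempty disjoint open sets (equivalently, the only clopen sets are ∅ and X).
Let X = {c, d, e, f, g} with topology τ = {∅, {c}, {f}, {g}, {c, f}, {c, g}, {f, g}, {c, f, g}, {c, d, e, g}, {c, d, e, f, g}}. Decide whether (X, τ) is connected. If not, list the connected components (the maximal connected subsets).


(X, τ) is disconnected; components = [{f}, {c, d, e, g}].

Find clopen sets (U ∈ τ with X ∖ U ∈ τ):
  U = ∅, X ∖ U = {c, d, e, f, g} — both open, so U is clopen.
  U = {f}, X ∖ U = {c, d, e, g} — both open, so U is clopen.
  U = {c, d, e, g}, X ∖ U = {f} — both open, so U is clopen.
  U = {c, d, e, f, g}, X ∖ U = ∅ — both open, so U is clopen.
Nontrivial clopen(s) exist: e.g. {f}. So (X, τ) is disconnected.
Compute connected components by grouping points that agree on all clopens:
  component: {f}
  component: {c, d, e, g}


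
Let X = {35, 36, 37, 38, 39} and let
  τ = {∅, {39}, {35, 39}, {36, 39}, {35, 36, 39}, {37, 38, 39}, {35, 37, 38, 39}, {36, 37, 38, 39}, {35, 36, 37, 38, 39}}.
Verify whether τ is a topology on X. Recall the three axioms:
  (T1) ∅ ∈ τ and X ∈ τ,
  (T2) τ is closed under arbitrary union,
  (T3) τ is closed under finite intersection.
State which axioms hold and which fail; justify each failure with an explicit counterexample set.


τ IS a topology on X.

Axiom (T1): ∅ ∈ τ? Yes; X ∈ τ? Yes.
Axiom (T2/T3): check pairwise unions and intersections of members of τ.
All pairwise intersections and unions checked — each lies in τ. Therefore τ satisfies (T1), (T2), (T3): it IS a topology on X.


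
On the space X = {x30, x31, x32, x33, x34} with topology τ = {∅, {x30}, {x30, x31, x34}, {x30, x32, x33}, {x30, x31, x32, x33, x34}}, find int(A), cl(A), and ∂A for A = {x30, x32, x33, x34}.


int(A) = {x30, x32, x33}, cl(A) = {x30, x31, x32, x33, x34}, ∂A = {x31, x34}.

Closed sets in (X, τ) are complements of opens:
  closed(X, τ) = {∅, {x31, x34}, {x32, x33}, {x31, x32, x33, x34}, {x30, x31, x32, x33, x34}}.
int(A) = ⋃ {U ∈ τ : U ⊆ A}. Opens contained in A: ∅, {x30}, {x30, x32, x33}.
Taking the union of these: int(A) = {x30, x32, x33}.
cl(A) = ⋂ {C closed : A ⊆ C}. Closed sets containing A: {x30, x31, x32, x33, x34}.
Intersecting these: cl(A) = {x30, x31, x32, x33, x34}.
∂A = cl(A) ∖ int(A) = {x30, x31, x32, x33, x34} ∖ {x30, x32, x33} = {x31, x34}.


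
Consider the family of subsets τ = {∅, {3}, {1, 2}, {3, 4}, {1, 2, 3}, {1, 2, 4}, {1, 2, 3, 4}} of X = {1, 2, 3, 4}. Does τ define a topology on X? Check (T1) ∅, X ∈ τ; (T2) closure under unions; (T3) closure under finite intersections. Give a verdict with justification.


τ is NOT a topology on X.

Axiom (T1): ∅ ∈ τ? Yes; X ∈ τ? Yes.
Axiom (T2/T3): check pairwise unions and intersections of members of τ.
Counterexample for (T3): {3, 4} ∩ {1, 2, 4} = {4} ∉ τ. Therefore τ is NOT a topology.


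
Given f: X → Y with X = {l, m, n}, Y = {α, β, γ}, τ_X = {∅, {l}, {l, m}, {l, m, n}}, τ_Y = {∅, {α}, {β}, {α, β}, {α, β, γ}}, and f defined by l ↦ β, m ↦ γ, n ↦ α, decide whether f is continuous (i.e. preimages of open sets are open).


f is NOT continuous.

Compute f^{-1}(U) for each U ∈ τ_Y:
  U = ∅: f^{-1}(U) = ∅ ∈ τ_X ✓.
  U = {α}: f^{-1}(U) = {n} ∉ τ_X ✗.
  U = {β}: f^{-1}(U) = {l} ∈ τ_X ✓.
  U = {α, β}: f^{-1}(U) = {l, n} ∉ τ_X ✗.
  U = {α, β, γ}: f^{-1}(U) = {l, m, n} ∈ τ_X ✓.
Found U = {α} with f^{-1}(U) = {n} not in τ_X. Therefore f is NOT continuous.


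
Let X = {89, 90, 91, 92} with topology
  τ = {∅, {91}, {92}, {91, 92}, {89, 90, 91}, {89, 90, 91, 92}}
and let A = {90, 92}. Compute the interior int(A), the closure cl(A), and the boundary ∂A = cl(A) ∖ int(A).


int(A) = {92}, cl(A) = {89, 90, 92}, ∂A = {89, 90}.

Closed sets in (X, τ) are complements of opens:
  closed(X, τ) = {∅, {92}, {89, 90}, {89, 90, 91}, {89, 90, 92}, {89, 90, 91, 92}}.
int(A) = ⋃ {U ∈ τ : U ⊆ A}. Opens contained in A: ∅, {92}.
Taking the union of these: int(A) = {92}.
cl(A) = ⋂ {C closed : A ⊆ C}. Closed sets containing A: {89, 90, 92}, {89, 90, 91, 92}.
Intersecting these: cl(A) = {89, 90, 92}.
∂A = cl(A) ∖ int(A) = {89, 90, 92} ∖ {92} = {89, 90}.


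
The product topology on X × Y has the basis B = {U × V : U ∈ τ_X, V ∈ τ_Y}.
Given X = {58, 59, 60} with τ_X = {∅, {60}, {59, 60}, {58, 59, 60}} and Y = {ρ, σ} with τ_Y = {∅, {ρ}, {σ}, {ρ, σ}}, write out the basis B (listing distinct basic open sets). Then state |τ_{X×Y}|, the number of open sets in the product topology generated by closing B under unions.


Basis B = {∅ × ∅, {60} × {ρ}, {60} × {σ}, {59, 60} × {ρ}, {59, 60} × {σ}, {60} × {ρ, σ}, {58, 59, 60} × {ρ}, {58, 59, 60} × {σ}, {59, 60} × {ρ, σ}, {58, 59, 60} × {ρ, σ}}; |τ_{X×Y}| = 16.

Enumerate products U × V with U ∈ τ_X, V ∈ τ_Y (deduplicated):
  ∅ × ∅ = {} (∅)
  {60} × {ρ} = {(60,ρ)}
  {60} × {σ} = {(60,σ)}
  {59, 60} × {ρ} = {(59,ρ), (60,ρ)}
  {59, 60} × {σ} = {(59,σ), (60,σ)}
  {60} × {ρ, σ} = {(60,ρ), (60,σ)}
  {58, 59, 60} × {ρ} = {(58,ρ), (59,ρ), (60,ρ)}
  {58, 59, 60} × {σ} = {(58,σ), (59,σ), (60,σ)}
  {59, 60} × {ρ, σ} = {(59,ρ), (59,σ), (60,ρ), (60,σ)}
  {58, 59, 60} × {ρ, σ} = {(58,ρ), (58,σ), (59,ρ), (59,σ), (60,ρ), (60,σ)}
These 10 distinct sets form the basis B.
Close under arbitrary unions to get τ_{X×Y}; counting gives |τ_{X×Y}| = 16.


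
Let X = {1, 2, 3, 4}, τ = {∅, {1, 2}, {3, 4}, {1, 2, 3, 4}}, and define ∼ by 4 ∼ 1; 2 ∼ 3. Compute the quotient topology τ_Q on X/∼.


X/∼ = {[1=4], [2=3]}; |τ_Q| = 2.

Equivalence classes: [1=4], [2=3].
Quotient map π: X → X/∼ sends 1 ↦ [1=4], 2 ↦ [2=3], 3 ↦ [2=3], 4 ↦ [1=4].
For each subset V ⊆ X/∼, compute π^{-1}(V) ⊆ X and check whether π^{-1}(V) ∈ τ. V is open in τ_Q iff π^{-1}(V) ∈ τ.
  V = {}: π^{-1}(V) = ∅ ∈ τ ✓.
  V = {[1=4]}: π^{-1}(V) = {1, 4} ∉ τ ✗.
  V = {[2=3]}: π^{-1}(V) = {2, 3} ∉ τ ✗.
  V = {[1=4], [2=3]}: π^{-1}(V) = {1, 2, 3, 4} ∈ τ ✓.
Open sets in the quotient: τ_Q = {{}, {[1=4], [2=3]}} (2 elements).


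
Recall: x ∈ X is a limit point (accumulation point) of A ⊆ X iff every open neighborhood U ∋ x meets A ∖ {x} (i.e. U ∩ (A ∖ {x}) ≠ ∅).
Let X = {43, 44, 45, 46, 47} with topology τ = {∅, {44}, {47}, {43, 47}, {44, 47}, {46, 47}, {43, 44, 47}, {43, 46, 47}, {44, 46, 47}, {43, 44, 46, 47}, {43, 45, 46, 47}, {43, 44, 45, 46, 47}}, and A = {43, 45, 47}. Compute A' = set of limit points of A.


A' = {43, 45, 46}

For each x ∈ X, list the open sets U ∈ τ with x ∈ U, then check whether U ∩ (A ∖ {x}) ≠ ∅ for every such U.
  x = 43: opens ∋ x are {43, 47}, {43, 44, 47}, {43, 46, 47}, {43, 44, 46, 47}, {43, 45, 46, 47}, {43, 44, 45, 46, 47}; each meets A ∖ {43}, so x IS a limit point.
  x = 44: open {44} ∋ x has {44} ∩ (A ∖ {44}) = ∅, so x is NOT a limit point.
  x = 45: opens ∋ x are {43, 45, 46, 47}, {43, 44, 45, 46, 47}; each meets A ∖ {45}, so x IS a limit point.
  x = 46: opens ∋ x are {46, 47}, {43, 46, 47}, {44, 46, 47}, {43, 44, 46, 47}, {43, 45, 46, 47}, {43, 44, 45, 46, 47}; each meets A ∖ {46}, so x IS a limit point.
  x = 47: open {47} ∋ x has {47} ∩ (A ∖ {47}) = ∅, so x is NOT a limit point.
Collecting: A' = {43, 45, 46}.


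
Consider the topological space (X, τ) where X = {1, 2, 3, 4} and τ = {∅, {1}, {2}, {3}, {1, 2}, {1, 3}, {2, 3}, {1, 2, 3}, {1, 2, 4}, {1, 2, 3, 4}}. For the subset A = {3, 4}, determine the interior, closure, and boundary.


int(A) = {3}, cl(A) = {3, 4}, ∂A = {4}.

Closed sets in (X, τ) are complements of opens:
  closed(X, τ) = {∅, {3}, {4}, {1, 4}, {2, 4}, {3, 4}, {1, 2, 4}, {1, 3, 4}, {2, 3, 4}, {1, 2, 3, 4}}.
int(A) = ⋃ {U ∈ τ : U ⊆ A}. Opens contained in A: ∅, {3}.
Taking the union of these: int(A) = {3}.
cl(A) = ⋂ {C closed : A ⊆ C}. Closed sets containing A: {3, 4}, {1, 3, 4}, {2, 3, 4}, {1, 2, 3, 4}.
Intersecting these: cl(A) = {3, 4}.
∂A = cl(A) ∖ int(A) = {3, 4} ∖ {3} = {4}.


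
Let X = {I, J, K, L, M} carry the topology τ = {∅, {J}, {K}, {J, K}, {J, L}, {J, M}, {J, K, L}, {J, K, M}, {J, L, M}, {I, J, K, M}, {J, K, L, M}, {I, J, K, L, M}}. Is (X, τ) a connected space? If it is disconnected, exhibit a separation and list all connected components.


(X, τ) is connected.

Find clopen sets (U ∈ τ with X ∖ U ∈ τ):
  U = ∅, X ∖ U = {I, J, K, L, M} — both open, so U is clopen.
  U = {I, J, K, L, M}, X ∖ U = ∅ — both open, so U is clopen.
Only trivial clopens (∅ and X) exist, so (X, τ) is connected.
Compute connected components by grouping points that agree on all clopens:
  component: {I, J, K, L, M}


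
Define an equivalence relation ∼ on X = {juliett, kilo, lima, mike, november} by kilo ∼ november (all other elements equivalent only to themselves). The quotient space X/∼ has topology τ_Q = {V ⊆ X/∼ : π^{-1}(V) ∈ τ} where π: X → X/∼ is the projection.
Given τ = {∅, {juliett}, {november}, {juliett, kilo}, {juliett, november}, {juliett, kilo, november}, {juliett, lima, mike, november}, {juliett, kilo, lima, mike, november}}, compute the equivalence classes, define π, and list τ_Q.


X/∼ = {[juliett], [kilo=november], [lima], [mike]}; |τ_Q| = 4.

Equivalence classes: [juliett], [kilo=november], [lima], [mike].
Quotient map π: X → X/∼ sends juliett ↦ [juliett], kilo ↦ [kilo=november], lima ↦ [lima], mike ↦ [mike], november ↦ [kilo=november].
For each subset V ⊆ X/∼, compute π^{-1}(V) ⊆ X and check whether π^{-1}(V) ∈ τ. V is open in τ_Q iff π^{-1}(V) ∈ τ.
  V = {}: π^{-1}(V) = ∅ ∈ τ ✓.
  V = {[juliett]}: π^{-1}(V) = {juliett} ∈ τ ✓.
  V = {[kilo=november]}: π^{-1}(V) = {kilo, november} ∉ τ ✗.
  V = {[juliett], [kilo=november]}: π^{-1}(V) = {juliett, kilo, november} ∈ τ ✓.
  V = {[lima]}: π^{-1}(V) = {lima} ∉ τ ✗.
  V = {[juliett], [lima]}: π^{-1}(V) = {juliett, lima} ∉ τ ✗.
  V = {[kilo=november], [lima]}: π^{-1}(V) = {kilo, lima, november} ∉ τ ✗.
  V = {[juliett], [kilo=november], [lima]}: π^{-1}(V) = {juliett, kilo, lima, november} ∉ τ ✗.
  V = {[mike]}: π^{-1}(V) = {mike} ∉ τ ✗.
  V = {[juliett], [mike]}: π^{-1}(V) = {juliett, mike} ∉ τ ✗.
  V = {[kilo=november], [mike]}: π^{-1}(V) = {kilo, mike, november} ∉ τ ✗.
  V = {[juliett], [kilo=november], [mike]}: π^{-1}(V) = {juliett, kilo, mike, november} ∉ τ ✗.
  V = {[lima], [mike]}: π^{-1}(V) = {lima, mike} ∉ τ ✗.
  V = {[juliett], [lima], [mike]}: π^{-1}(V) = {juliett, lima, mike} ∉ τ ✗.
  V = {[kilo=november], [lima], [mike]}: π^{-1}(V) = {kilo, lima, mike, november} ∉ τ ✗.
  V = {[juliett], [kilo=november], [lima], [mike]}: π^{-1}(V) = {juliett, kilo, lima, mike, november} ∈ τ ✓.
Open sets in the quotient: τ_Q = {{}, {[juliett]}, {[juliett], [kilo=november]}, {[juliett], [kilo=november], [lima], [mike]}} (4 elements).


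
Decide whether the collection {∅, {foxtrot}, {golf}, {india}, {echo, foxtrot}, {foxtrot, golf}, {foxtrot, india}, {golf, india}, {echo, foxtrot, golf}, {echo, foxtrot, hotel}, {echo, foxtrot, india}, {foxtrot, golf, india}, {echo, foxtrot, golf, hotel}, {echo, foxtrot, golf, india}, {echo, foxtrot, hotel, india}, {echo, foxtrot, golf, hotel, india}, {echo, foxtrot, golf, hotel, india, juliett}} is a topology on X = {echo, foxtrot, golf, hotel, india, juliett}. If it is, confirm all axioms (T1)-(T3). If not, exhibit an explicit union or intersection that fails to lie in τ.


τ IS a topology on X.

Axiom (T1): ∅ ∈ τ? Yes; X ∈ τ? Yes.
Axiom (T2/T3): check pairwise unions and intersections of members of τ.
All pairwise intersections and unions checked — each lies in τ. Therefore τ satisfies (T1), (T2), (T3): it IS a topology on X.


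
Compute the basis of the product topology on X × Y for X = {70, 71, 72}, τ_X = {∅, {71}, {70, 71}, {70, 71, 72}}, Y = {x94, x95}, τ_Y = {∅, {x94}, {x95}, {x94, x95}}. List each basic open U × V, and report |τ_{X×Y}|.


Basis B = {∅ × ∅, {71} × {x94}, {71} × {x95}, {70, 71} × {x94}, {70, 71} × {x95}, {71} × {x94, x95}, {70, 71, 72} × {x94}, {70, 71, 72} × {x95}, {70, 71} × {x94, x95}, {70, 71, 72} × {x94, x95}}; |τ_{X×Y}| = 16.

Enumerate products U × V with U ∈ τ_X, V ∈ τ_Y (deduplicated):
  ∅ × ∅ = {} (∅)
  {71} × {x94} = {(71,x94)}
  {71} × {x95} = {(71,x95)}
  {70, 71} × {x94} = {(70,x94), (71,x94)}
  {70, 71} × {x95} = {(70,x95), (71,x95)}
  {71} × {x94, x95} = {(71,x94), (71,x95)}
  {70, 71, 72} × {x94} = {(70,x94), (71,x94), (72,x94)}
  {70, 71, 72} × {x95} = {(70,x95), (71,x95), (72,x95)}
  {70, 71} × {x94, x95} = {(70,x94), (70,x95), (71,x94), (71,x95)}
  {70, 71, 72} × {x94, x95} = {(70,x94), (70,x95), (71,x94), (71,x95), (72,x94), (72,x95)}
These 10 distinct sets form the basis B.
Close under arbitrary unions to get τ_{X×Y}; counting gives |τ_{X×Y}| = 16.


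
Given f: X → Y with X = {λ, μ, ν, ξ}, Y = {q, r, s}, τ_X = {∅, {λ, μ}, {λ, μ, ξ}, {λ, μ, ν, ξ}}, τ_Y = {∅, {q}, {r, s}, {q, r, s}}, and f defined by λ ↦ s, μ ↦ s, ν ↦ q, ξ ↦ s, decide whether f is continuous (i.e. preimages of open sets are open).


f is NOT continuous.

Compute f^{-1}(U) for each U ∈ τ_Y:
  U = ∅: f^{-1}(U) = ∅ ∈ τ_X ✓.
  U = {q}: f^{-1}(U) = {ν} ∉ τ_X ✗.
  U = {r, s}: f^{-1}(U) = {λ, μ, ξ} ∈ τ_X ✓.
  U = {q, r, s}: f^{-1}(U) = {λ, μ, ν, ξ} ∈ τ_X ✓.
Found U = {q} with f^{-1}(U) = {ν} not in τ_X. Therefore f is NOT continuous.


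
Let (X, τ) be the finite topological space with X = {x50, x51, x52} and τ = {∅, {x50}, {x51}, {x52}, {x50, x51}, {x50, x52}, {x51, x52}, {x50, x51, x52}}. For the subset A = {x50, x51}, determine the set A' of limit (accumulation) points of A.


A' = ∅

For each x ∈ X, list the open sets U ∈ τ with x ∈ U, then check whether U ∩ (A ∖ {x}) ≠ ∅ for every such U.
  x = x50: open {x50} ∋ x has {x50} ∩ (A ∖ {x50}) = ∅, so x is NOT a limit point.
  x = x51: open {x51} ∋ x has {x51} ∩ (A ∖ {x51}) = ∅, so x is NOT a limit point.
  x = x52: open {x52} ∋ x has {x52} ∩ (A ∖ {x52}) = ∅, so x is NOT a limit point.
Collecting: A' = ∅.


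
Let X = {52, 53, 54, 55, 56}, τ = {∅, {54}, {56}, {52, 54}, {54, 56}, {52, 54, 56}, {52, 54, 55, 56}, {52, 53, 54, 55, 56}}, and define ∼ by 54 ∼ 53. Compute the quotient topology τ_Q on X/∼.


X/∼ = {[52], [53=54], [55], [56]}; |τ_Q| = 3.

Equivalence classes: [52], [53=54], [55], [56].
Quotient map π: X → X/∼ sends 52 ↦ [52], 53 ↦ [53=54], 54 ↦ [53=54], 55 ↦ [55], 56 ↦ [56].
For each subset V ⊆ X/∼, compute π^{-1}(V) ⊆ X and check whether π^{-1}(V) ∈ τ. V is open in τ_Q iff π^{-1}(V) ∈ τ.
  V = {}: π^{-1}(V) = ∅ ∈ τ ✓.
  V = {[52]}: π^{-1}(V) = {52} ∉ τ ✗.
  V = {[53=54]}: π^{-1}(V) = {53, 54} ∉ τ ✗.
  V = {[52], [53=54]}: π^{-1}(V) = {52, 53, 54} ∉ τ ✗.
  V = {[55]}: π^{-1}(V) = {55} ∉ τ ✗.
  V = {[52], [55]}: π^{-1}(V) = {52, 55} ∉ τ ✗.
  V = {[53=54], [55]}: π^{-1}(V) = {53, 54, 55} ∉ τ ✗.
  V = {[52], [53=54], [55]}: π^{-1}(V) = {52, 53, 54, 55} ∉ τ ✗.
  V = {[56]}: π^{-1}(V) = {56} ∈ τ ✓.
  V = {[52], [56]}: π^{-1}(V) = {52, 56} ∉ τ ✗.
  V = {[53=54], [56]}: π^{-1}(V) = {53, 54, 56} ∉ τ ✗.
  V = {[52], [53=54], [56]}: π^{-1}(V) = {52, 53, 54, 56} ∉ τ ✗.
  V = {[55], [56]}: π^{-1}(V) = {55, 56} ∉ τ ✗.
  V = {[52], [55], [56]}: π^{-1}(V) = {52, 55, 56} ∉ τ ✗.
  V = {[53=54], [55], [56]}: π^{-1}(V) = {53, 54, 55, 56} ∉ τ ✗.
  V = {[52], [53=54], [55], [56]}: π^{-1}(V) = {52, 53, 54, 55, 56} ∈ τ ✓.
Open sets in the quotient: τ_Q = {{}, {[56]}, {[52], [53=54], [55], [56]}} (3 elements).


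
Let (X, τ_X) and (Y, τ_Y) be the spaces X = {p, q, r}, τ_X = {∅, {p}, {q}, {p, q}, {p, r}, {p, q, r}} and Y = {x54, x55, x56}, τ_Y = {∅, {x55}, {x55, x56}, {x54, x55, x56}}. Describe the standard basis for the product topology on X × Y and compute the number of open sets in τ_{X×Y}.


Basis B = {∅ × ∅, {p} × {x55}, {q} × {x55}, {p} × {x55, x56}, {p, q} × {x55}, {p, r} × {x55}, {q} × {x55, x56}, {p} × {x54, x55, x56}, {p, q, r} × {x55}, {q} × {x54, x55, x56}, {p, q} × {x55, x56}, {p, r} × {x55, x56}, {p, q} × {x54, x55, x56}, {p, r} × {x54, x55, x56}, {p, q, r} × {x55, x56}, {p, q, r} × {x54, x55, x56}}; |τ_{X×Y}| = 40.

Enumerate products U × V with U ∈ τ_X, V ∈ τ_Y (deduplicated):
  ∅ × ∅ = {} (∅)
  {p} × {x55} = {(p,x55)}
  {q} × {x55} = {(q,x55)}
  {p} × {x55, x56} = {(p,x55), (p,x56)}
  {p, q} × {x55} = {(p,x55), (q,x55)}
  {p, r} × {x55} = {(p,x55), (r,x55)}
  {q} × {x55, x56} = {(q,x55), (q,x56)}
  {p} × {x54, x55, x56} = {(p,x54), (p,x55), (p,x56)}
  {p, q, r} × {x55} = {(p,x55), (q,x55), (r,x55)}
  {q} × {x54, x55, x56} = {(q,x54), (q,x55), (q,x56)}
  {p, q} × {x55, x56} = {(p,x55), (p,x56), (q,x55), (q,x56)}
  {p, r} × {x55, x56} = {(p,x55), (p,x56), (r,x55), (r,x56)}
  {p, q} × {x54, x55, x56} = {(p,x54), (p,x55), (p,x56), (q,x54), (q,x55), (q,x56)}
  {p, r} × {x54, x55, x56} = {(p,x54), (p,x55), (p,x56), (r,x54), (r,x55), (r,x56)}
  {p, q, r} × {x55, x56} = {(p,x55), (p,x56), (q,x55), (q,x56), (r,x55), (r,x56)}
  {p, q, r} × {x54, x55, x56} = {(p,x54), (p,x55), (p,x56), (q,x54), (q,x55), (q,x56), (r,x54), (r,x55), (r,x56)}
These 16 distinct sets form the basis B.
Close under arbitrary unions to get τ_{X×Y}; counting gives |τ_{X×Y}| = 40.


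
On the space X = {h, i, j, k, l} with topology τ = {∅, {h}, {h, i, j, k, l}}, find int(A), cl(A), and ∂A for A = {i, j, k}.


int(A) = ∅, cl(A) = {i, j, k, l}, ∂A = {i, j, k, l}.

Closed sets in (X, τ) are complements of opens:
  closed(X, τ) = {∅, {i, j, k, l}, {h, i, j, k, l}}.
int(A) = ⋃ {U ∈ τ : U ⊆ A}. Opens contained in A: ∅.
Taking the union of these: int(A) = ∅.
cl(A) = ⋂ {C closed : A ⊆ C}. Closed sets containing A: {i, j, k, l}, {h, i, j, k, l}.
Intersecting these: cl(A) = {i, j, k, l}.
∂A = cl(A) ∖ int(A) = {i, j, k, l} ∖ ∅ = {i, j, k, l}.


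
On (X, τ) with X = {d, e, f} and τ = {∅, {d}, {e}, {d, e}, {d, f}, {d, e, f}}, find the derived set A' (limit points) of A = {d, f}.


A' = {f}

For each x ∈ X, list the open sets U ∈ τ with x ∈ U, then check whether U ∩ (A ∖ {x}) ≠ ∅ for every such U.
  x = d: open {d} ∋ x has {d} ∩ (A ∖ {d}) = ∅, so x is NOT a limit point.
  x = e: open {e} ∋ x has {e} ∩ (A ∖ {e}) = ∅, so x is NOT a limit point.
  x = f: opens ∋ x are {d, f}, {d, e, f}; each meets A ∖ {f}, so x IS a limit point.
Collecting: A' = {f}.


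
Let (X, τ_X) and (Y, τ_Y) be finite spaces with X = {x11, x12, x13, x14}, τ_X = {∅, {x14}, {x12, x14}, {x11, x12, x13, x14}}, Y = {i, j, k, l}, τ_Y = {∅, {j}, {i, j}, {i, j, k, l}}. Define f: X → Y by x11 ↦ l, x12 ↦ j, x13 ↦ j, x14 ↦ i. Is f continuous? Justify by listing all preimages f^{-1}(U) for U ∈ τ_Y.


f is NOT continuous.

Compute f^{-1}(U) for each U ∈ τ_Y:
  U = ∅: f^{-1}(U) = ∅ ∈ τ_X ✓.
  U = {j}: f^{-1}(U) = {x12, x13} ∉ τ_X ✗.
  U = {i, j}: f^{-1}(U) = {x12, x13, x14} ∉ τ_X ✗.
  U = {i, j, k, l}: f^{-1}(U) = {x11, x12, x13, x14} ∈ τ_X ✓.
Found U = {j} with f^{-1}(U) = {x12, x13} not in τ_X. Therefore f is NOT continuous.


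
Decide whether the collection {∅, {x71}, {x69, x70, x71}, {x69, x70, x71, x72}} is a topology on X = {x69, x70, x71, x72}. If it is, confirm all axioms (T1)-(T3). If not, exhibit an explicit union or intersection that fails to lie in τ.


τ IS a topology on X.

Axiom (T1): ∅ ∈ τ? Yes; X ∈ τ? Yes.
Axiom (T2/T3): check pairwise unions and intersections of members of τ.
All pairwise intersections and unions checked — each lies in τ. Therefore τ satisfies (T1), (T2), (T3): it IS a topology on X.


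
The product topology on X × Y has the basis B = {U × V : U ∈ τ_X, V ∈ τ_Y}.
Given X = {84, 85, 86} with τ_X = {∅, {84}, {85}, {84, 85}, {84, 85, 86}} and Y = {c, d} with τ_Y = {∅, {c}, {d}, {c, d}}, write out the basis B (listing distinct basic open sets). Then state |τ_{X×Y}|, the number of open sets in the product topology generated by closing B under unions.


Basis B = {∅ × ∅, {84} × {c}, {84} × {d}, {85} × {c}, {85} × {d}, {84} × {c, d}, {84, 85} × {c}, {84, 85} × {d}, {85} × {c, d}, {84, 85, 86} × {c}, {84, 85, 86} × {d}, {84, 85} × {c, d}, {84, 85, 86} × {c, d}}; |τ_{X×Y}| = 25.

Enumerate products U × V with U ∈ τ_X, V ∈ τ_Y (deduplicated):
  ∅ × ∅ = {} (∅)
  {84} × {c} = {(84,c)}
  {84} × {d} = {(84,d)}
  {85} × {c} = {(85,c)}
  {85} × {d} = {(85,d)}
  {84} × {c, d} = {(84,c), (84,d)}
  {84, 85} × {c} = {(84,c), (85,c)}
  {84, 85} × {d} = {(84,d), (85,d)}
  {85} × {c, d} = {(85,c), (85,d)}
  {84, 85, 86} × {c} = {(84,c), (85,c), (86,c)}
  {84, 85, 86} × {d} = {(84,d), (85,d), (86,d)}
  {84, 85} × {c, d} = {(84,c), (84,d), (85,c), (85,d)}
  {84, 85, 86} × {c, d} = {(84,c), (84,d), (85,c), (85,d), (86,c), (86,d)}
These 13 distinct sets form the basis B.
Close under arbitrary unions to get τ_{X×Y}; counting gives |τ_{X×Y}| = 25.


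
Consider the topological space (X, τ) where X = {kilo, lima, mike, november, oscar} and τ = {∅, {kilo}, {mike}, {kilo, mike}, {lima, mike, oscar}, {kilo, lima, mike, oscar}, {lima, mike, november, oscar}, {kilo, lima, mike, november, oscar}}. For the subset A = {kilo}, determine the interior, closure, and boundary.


int(A) = {kilo}, cl(A) = {kilo}, ∂A = ∅.

Closed sets in (X, τ) are complements of opens:
  closed(X, τ) = {∅, {kilo}, {november}, {kilo, november}, {lima, november, oscar}, {kilo, lima, november, oscar}, {lima, mike, november, oscar}, {kilo, lima, mike, november, oscar}}.
int(A) = ⋃ {U ∈ τ : U ⊆ A}. Opens contained in A: ∅, {kilo}.
Taking the union of these: int(A) = {kilo}.
cl(A) = ⋂ {C closed : A ⊆ C}. Closed sets containing A: {kilo}, {kilo, november}, {kilo, lima, november, oscar}, {kilo, lima, mike, november, oscar}.
Intersecting these: cl(A) = {kilo}.
∂A = cl(A) ∖ int(A) = {kilo} ∖ {kilo} = ∅.


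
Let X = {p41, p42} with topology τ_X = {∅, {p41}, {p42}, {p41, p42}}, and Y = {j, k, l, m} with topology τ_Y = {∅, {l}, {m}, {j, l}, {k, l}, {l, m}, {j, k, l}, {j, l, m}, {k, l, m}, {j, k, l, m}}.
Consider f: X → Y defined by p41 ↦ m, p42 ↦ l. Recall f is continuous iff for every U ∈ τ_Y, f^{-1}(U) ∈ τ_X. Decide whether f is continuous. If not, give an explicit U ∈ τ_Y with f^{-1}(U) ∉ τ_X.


f IS continuous.

Compute f^{-1}(U) for each U ∈ τ_Y:
  U = ∅: f^{-1}(U) = ∅ ∈ τ_X ✓.
  U = {l}: f^{-1}(U) = {p42} ∈ τ_X ✓.
  U = {m}: f^{-1}(U) = {p41} ∈ τ_X ✓.
  U = {j, l}: f^{-1}(U) = {p42} ∈ τ_X ✓.
  U = {k, l}: f^{-1}(U) = {p42} ∈ τ_X ✓.
  U = {l, m}: f^{-1}(U) = {p41, p42} ∈ τ_X ✓.
  U = {j, k, l}: f^{-1}(U) = {p42} ∈ τ_X ✓.
  U = {j, l, m}: f^{-1}(U) = {p41, p42} ∈ τ_X ✓.
  U = {k, l, m}: f^{-1}(U) = {p41, p42} ∈ τ_X ✓.
  U = {j, k, l, m}: f^{-1}(U) = {p41, p42} ∈ τ_X ✓.
Every preimage lies in τ_X, so f IS continuous.


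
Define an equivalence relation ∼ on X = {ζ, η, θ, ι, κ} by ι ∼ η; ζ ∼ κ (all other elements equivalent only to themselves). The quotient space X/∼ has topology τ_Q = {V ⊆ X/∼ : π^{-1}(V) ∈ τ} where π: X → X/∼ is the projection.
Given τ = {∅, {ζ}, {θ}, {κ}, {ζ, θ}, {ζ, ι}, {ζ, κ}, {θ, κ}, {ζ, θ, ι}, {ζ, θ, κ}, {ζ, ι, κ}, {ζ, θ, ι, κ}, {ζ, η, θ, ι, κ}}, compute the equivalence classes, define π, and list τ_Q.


X/∼ = {[ζ=κ], [η=ι], [θ]}; |τ_Q| = 5.

Equivalence classes: [ζ=κ], [η=ι], [θ].
Quotient map π: X → X/∼ sends ζ ↦ [ζ=κ], η ↦ [η=ι], θ ↦ [θ], ι ↦ [η=ι], κ ↦ [ζ=κ].
For each subset V ⊆ X/∼, compute π^{-1}(V) ⊆ X and check whether π^{-1}(V) ∈ τ. V is open in τ_Q iff π^{-1}(V) ∈ τ.
  V = {}: π^{-1}(V) = ∅ ∈ τ ✓.
  V = {[ζ=κ]}: π^{-1}(V) = {ζ, κ} ∈ τ ✓.
  V = {[η=ι]}: π^{-1}(V) = {η, ι} ∉ τ ✗.
  V = {[ζ=κ], [η=ι]}: π^{-1}(V) = {ζ, η, ι, κ} ∉ τ ✗.
  V = {[θ]}: π^{-1}(V) = {θ} ∈ τ ✓.
  V = {[ζ=κ], [θ]}: π^{-1}(V) = {ζ, θ, κ} ∈ τ ✓.
  V = {[η=ι], [θ]}: π^{-1}(V) = {η, θ, ι} ∉ τ ✗.
  V = {[ζ=κ], [η=ι], [θ]}: π^{-1}(V) = {ζ, η, θ, ι, κ} ∈ τ ✓.
Open sets in the quotient: τ_Q = {{}, {[ζ=κ]}, {[θ]}, {[ζ=κ], [θ]}, {[ζ=κ], [η=ι], [θ]}} (5 elements).


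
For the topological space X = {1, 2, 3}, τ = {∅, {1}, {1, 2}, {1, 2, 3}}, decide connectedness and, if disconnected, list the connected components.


(X, τ) is connected.

Find clopen sets (U ∈ τ with X ∖ U ∈ τ):
  U = ∅, X ∖ U = {1, 2, 3} — both open, so U is clopen.
  U = {1, 2, 3}, X ∖ U = ∅ — both open, so U is clopen.
Only trivial clopens (∅ and X) exist, so (X, τ) is connected.
Compute connected components by grouping points that agree on all clopens:
  component: {1, 2, 3}


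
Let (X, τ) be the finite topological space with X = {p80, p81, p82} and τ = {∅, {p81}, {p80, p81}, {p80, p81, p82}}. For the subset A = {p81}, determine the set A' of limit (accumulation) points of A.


A' = {p80, p82}

For each x ∈ X, list the open sets U ∈ τ with x ∈ U, then check whether U ∩ (A ∖ {x}) ≠ ∅ for every such U.
  x = p80: opens ∋ x are {p80, p81}, {p80, p81, p82}; each meets A ∖ {p80}, so x IS a limit point.
  x = p81: open {p81} ∋ x has {p81} ∩ (A ∖ {p81}) = ∅, so x is NOT a limit point.
  x = p82: opens ∋ x are {p80, p81, p82}; each meets A ∖ {p82}, so x IS a limit point.
Collecting: A' = {p80, p82}.


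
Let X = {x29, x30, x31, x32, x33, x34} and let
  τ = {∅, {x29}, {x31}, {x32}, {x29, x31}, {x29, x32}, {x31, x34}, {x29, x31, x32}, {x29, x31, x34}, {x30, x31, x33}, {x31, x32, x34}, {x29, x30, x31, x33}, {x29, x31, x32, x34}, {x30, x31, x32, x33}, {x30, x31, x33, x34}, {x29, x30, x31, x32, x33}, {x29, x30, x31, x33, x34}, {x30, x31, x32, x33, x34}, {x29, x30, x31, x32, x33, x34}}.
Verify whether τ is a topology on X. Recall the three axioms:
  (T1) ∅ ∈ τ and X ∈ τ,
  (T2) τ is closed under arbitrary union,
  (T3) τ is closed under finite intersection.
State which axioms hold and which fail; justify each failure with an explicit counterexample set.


τ is NOT a topology on X.

Axiom (T1): ∅ ∈ τ? Yes; X ∈ τ? Yes.
Axiom (T2/T3): check pairwise unions and intersections of members of τ.
Counterexample for (T2): {x31} ∪ {x32} = {x31, x32} ∉ τ. Therefore τ is NOT a topology.


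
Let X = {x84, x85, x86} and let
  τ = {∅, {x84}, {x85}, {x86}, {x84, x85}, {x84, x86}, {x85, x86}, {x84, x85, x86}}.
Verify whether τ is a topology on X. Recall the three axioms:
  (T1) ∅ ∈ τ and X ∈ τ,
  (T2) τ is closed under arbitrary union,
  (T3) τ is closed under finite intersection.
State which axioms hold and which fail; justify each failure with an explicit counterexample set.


τ IS a topology on X.

Axiom (T1): ∅ ∈ τ? Yes; X ∈ τ? Yes.
Axiom (T2/T3): check pairwise unions and intersections of members of τ.
All pairwise intersections and unions checked — each lies in τ. Therefore τ satisfies (T1), (T2), (T3): it IS a topology on X.


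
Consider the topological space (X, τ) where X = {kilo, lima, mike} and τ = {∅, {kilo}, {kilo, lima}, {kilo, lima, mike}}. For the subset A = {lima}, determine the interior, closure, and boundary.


int(A) = ∅, cl(A) = {lima, mike}, ∂A = {lima, mike}.

Closed sets in (X, τ) are complements of opens:
  closed(X, τ) = {∅, {mike}, {lima, mike}, {kilo, lima, mike}}.
int(A) = ⋃ {U ∈ τ : U ⊆ A}. Opens contained in A: ∅.
Taking the union of these: int(A) = ∅.
cl(A) = ⋂ {C closed : A ⊆ C}. Closed sets containing A: {lima, mike}, {kilo, lima, mike}.
Intersecting these: cl(A) = {lima, mike}.
∂A = cl(A) ∖ int(A) = {lima, mike} ∖ ∅ = {lima, mike}.


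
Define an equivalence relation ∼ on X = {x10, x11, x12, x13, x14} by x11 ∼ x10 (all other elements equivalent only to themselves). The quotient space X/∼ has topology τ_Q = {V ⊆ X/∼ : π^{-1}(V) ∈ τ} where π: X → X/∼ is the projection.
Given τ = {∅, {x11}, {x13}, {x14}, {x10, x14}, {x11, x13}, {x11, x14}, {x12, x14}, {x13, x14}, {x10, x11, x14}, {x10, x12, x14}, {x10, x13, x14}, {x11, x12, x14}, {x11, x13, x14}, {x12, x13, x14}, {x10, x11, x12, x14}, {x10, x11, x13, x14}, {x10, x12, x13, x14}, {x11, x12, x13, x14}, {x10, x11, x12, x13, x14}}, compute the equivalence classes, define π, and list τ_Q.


X/∼ = {[x10=x11], [x12], [x13], [x14]}; |τ_Q| = 10.

Equivalence classes: [x10=x11], [x12], [x13], [x14].
Quotient map π: X → X/∼ sends x10 ↦ [x10=x11], x11 ↦ [x10=x11], x12 ↦ [x12], x13 ↦ [x13], x14 ↦ [x14].
For each subset V ⊆ X/∼, compute π^{-1}(V) ⊆ X and check whether π^{-1}(V) ∈ τ. V is open in τ_Q iff π^{-1}(V) ∈ τ.
  V = {}: π^{-1}(V) = ∅ ∈ τ ✓.
  V = {[x10=x11]}: π^{-1}(V) = {x10, x11} ∉ τ ✗.
  V = {[x12]}: π^{-1}(V) = {x12} ∉ τ ✗.
  V = {[x10=x11], [x12]}: π^{-1}(V) = {x10, x11, x12} ∉ τ ✗.
  V = {[x13]}: π^{-1}(V) = {x13} ∈ τ ✓.
  V = {[x10=x11], [x13]}: π^{-1}(V) = {x10, x11, x13} ∉ τ ✗.
  V = {[x12], [x13]}: π^{-1}(V) = {x12, x13} ∉ τ ✗.
  V = {[x10=x11], [x12], [x13]}: π^{-1}(V) = {x10, x11, x12, x13} ∉ τ ✗.
  V = {[x14]}: π^{-1}(V) = {x14} ∈ τ ✓.
  V = {[x10=x11], [x14]}: π^{-1}(V) = {x10, x11, x14} ∈ τ ✓.
  V = {[x12], [x14]}: π^{-1}(V) = {x12, x14} ∈ τ ✓.
  V = {[x10=x11], [x12], [x14]}: π^{-1}(V) = {x10, x11, x12, x14} ∈ τ ✓.
  V = {[x13], [x14]}: π^{-1}(V) = {x13, x14} ∈ τ ✓.
  V = {[x10=x11], [x13], [x14]}: π^{-1}(V) = {x10, x11, x13, x14} ∈ τ ✓.
  V = {[x12], [x13], [x14]}: π^{-1}(V) = {x12, x13, x14} ∈ τ ✓.
  V = {[x10=x11], [x12], [x13], [x14]}: π^{-1}(V) = {x10, x11, x12, x13, x14} ∈ τ ✓.
Open sets in the quotient: τ_Q = {{}, {[x13]}, {[x14]}, {[x10=x11], [x14]}, {[x12], [x14]}, {[x10=x11], [x12], [x14]}, {[x13], [x14]}, {[x10=x11], [x13], [x14]}, {[x12], [x13], [x14]}, {[x10=x11], [x12], [x13], [x14]}} (10 elements).


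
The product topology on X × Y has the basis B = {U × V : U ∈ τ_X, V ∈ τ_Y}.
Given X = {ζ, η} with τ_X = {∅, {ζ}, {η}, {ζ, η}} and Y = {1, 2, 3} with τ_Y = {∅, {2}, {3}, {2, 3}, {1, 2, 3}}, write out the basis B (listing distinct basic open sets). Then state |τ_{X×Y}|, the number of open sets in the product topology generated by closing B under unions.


Basis B = {∅ × ∅, {ζ} × {2}, {ζ} × {3}, {η} × {2}, {η} × {3}, {ζ} × {2, 3}, {ζ, η} × {2}, {ζ, η} × {3}, {η} × {2, 3}, {ζ} × {1, 2, 3}, {η} × {1, 2, 3}, {ζ, η} × {2, 3}, {ζ, η} × {1, 2, 3}}; |τ_{X×Y}| = 25.

Enumerate products U × V with U ∈ τ_X, V ∈ τ_Y (deduplicated):
  ∅ × ∅ = {} (∅)
  {ζ} × {2} = {(ζ,2)}
  {ζ} × {3} = {(ζ,3)}
  {η} × {2} = {(η,2)}
  {η} × {3} = {(η,3)}
  {ζ} × {2, 3} = {(ζ,2), (ζ,3)}
  {ζ, η} × {2} = {(ζ,2), (η,2)}
  {ζ, η} × {3} = {(ζ,3), (η,3)}
  {η} × {2, 3} = {(η,2), (η,3)}
  {ζ} × {1, 2, 3} = {(ζ,1), (ζ,2), (ζ,3)}
  {η} × {1, 2, 3} = {(η,1), (η,2), (η,3)}
  {ζ, η} × {2, 3} = {(ζ,2), (ζ,3), (η,2), (η,3)}
  {ζ, η} × {1, 2, 3} = {(ζ,1), (ζ,2), (ζ,3), (η,1), (η,2), (η,3)}
These 13 distinct sets form the basis B.
Close under arbitrary unions to get τ_{X×Y}; counting gives |τ_{X×Y}| = 25.


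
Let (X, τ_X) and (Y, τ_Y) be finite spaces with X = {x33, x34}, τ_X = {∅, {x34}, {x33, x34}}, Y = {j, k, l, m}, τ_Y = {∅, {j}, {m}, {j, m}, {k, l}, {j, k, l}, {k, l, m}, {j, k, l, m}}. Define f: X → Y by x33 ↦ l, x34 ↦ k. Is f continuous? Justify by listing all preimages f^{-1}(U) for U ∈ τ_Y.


f IS continuous.

Compute f^{-1}(U) for each U ∈ τ_Y:
  U = ∅: f^{-1}(U) = ∅ ∈ τ_X ✓.
  U = {j}: f^{-1}(U) = ∅ ∈ τ_X ✓.
  U = {m}: f^{-1}(U) = ∅ ∈ τ_X ✓.
  U = {j, m}: f^{-1}(U) = ∅ ∈ τ_X ✓.
  U = {k, l}: f^{-1}(U) = {x33, x34} ∈ τ_X ✓.
  U = {j, k, l}: f^{-1}(U) = {x33, x34} ∈ τ_X ✓.
  U = {k, l, m}: f^{-1}(U) = {x33, x34} ∈ τ_X ✓.
  U = {j, k, l, m}: f^{-1}(U) = {x33, x34} ∈ τ_X ✓.
Every preimage lies in τ_X, so f IS continuous.
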